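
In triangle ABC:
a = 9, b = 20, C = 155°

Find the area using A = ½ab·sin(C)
A = ½·a·b·sin(C) = ½·9·20·sin(155°)
sin(155°) ≈ 0.422618
A ≈ ½·180·0.422618 = 90·0.422618 ≈ 38.0356

Area = 38.04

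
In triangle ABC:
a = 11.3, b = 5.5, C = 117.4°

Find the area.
Two sides and the included angle (SAS): A = ½·a·b·sin(C) = ½·11.3·5.5·sin(117.4°)
sin(117.4°) ≈ 0.887815
A ≈ ½·62.15·0.887815 = 31.075·0.887815 ≈ 27.5889

Area = 27.59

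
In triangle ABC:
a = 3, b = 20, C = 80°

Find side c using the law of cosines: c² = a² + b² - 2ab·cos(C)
c² = 3² + 20² − 2·3·20·cos(80°)
cos(80°) ≈ 0.173648
c² ≈ 9 + 400 − 120·(0.173648) ≈ 409 − 20.8378 ≈ 388.162
c ≈ √388.162 ≈ 19.7018

c = 19.7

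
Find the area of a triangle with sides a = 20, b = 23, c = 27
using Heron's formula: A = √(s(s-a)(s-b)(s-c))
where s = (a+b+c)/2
s = (20 + 23 + 27)/2 = 70/2 = 35
s − a = 15, s − b = 12, s − c = 8
s(s−a)(s−b)(s−c) = 35·15·12·8 = 50400
Area = √50400 ≈ 224.499

s = 35.0, Area = 224.5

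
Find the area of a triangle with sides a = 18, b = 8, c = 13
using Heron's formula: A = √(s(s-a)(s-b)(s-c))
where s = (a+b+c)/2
s = (18 + 8 + 13)/2 = 39/2 = 19.5
s − a = 1.5, s − b = 11.5, s − c = 6.5
s(s−a)(s−b)(s−c) = 19.5·1.5·11.5·6.5 = 2186.4375
Area = √2186.4375 ≈ 46.7594

s = 19.5, Area = 46.76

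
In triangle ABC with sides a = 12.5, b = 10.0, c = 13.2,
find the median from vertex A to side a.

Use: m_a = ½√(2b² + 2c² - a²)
m_a = ½√(2·10.0² + 2·13.2² − 12.5²) = ½√(2·100 + 2·174.24 − 156.25) = ½√(200 + 348.48 − 156.25) = ½√392.23
√392.23 ≈ 19.8048, so m_a ≈ 9.9024

m_a = 9.902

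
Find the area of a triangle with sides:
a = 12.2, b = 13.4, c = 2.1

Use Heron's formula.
s = (12.2 + 13.4 + 2.1)/2 = 27.7/2 = 13.85
s − a = 1.65, s − b = 0.45, s − c = 11.75
s(s−a)(s−b)(s−c) = 13.85·1.65·0.45·11.75 ≈ 120.833
Area = √120.833 ≈ 10.9924

Area = 10.99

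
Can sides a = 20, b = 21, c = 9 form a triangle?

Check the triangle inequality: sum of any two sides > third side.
a + b vs c: 20 + 21 = 41 > 9  ✓
a + c vs b: 20 + 9 = 29 > 21  ✓
b + c vs a: 21 + 9 = 30 > 20  ✓

Yes, triangle inequality satisfied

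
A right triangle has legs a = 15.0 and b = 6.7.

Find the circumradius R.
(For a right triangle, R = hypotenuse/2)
Hypotenuse c = √(a² + b²) = √(225 + 44.89) = √269.89 ≈ 16.4283
R = c/2 ≈ 16.4283/2 ≈ 8.21416

R = 8.214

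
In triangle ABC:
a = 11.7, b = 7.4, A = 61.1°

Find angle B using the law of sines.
a/sin(A) = b/sin(B)  ⇒  sin(B) = b·sin(A)/a = 7.4·sin(61.1°)/11.7
sin(61.1°) ≈ 0.875465
sin(B) ≈ 7.4·0.875465/11.7 ≈ 6.47844/11.7 ≈ 0.553713
B = arcsin(0.553713) ≈ 33.6221°
(Since b ≤ a we need B ≤ A, so the obtuse alternative 180° − 33.6221° ≈ 146.378° is rejected.)

B = 33.62°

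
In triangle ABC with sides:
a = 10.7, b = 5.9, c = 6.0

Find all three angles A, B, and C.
Law of cosines for each angle (a² = 114.49, b² = 34.81, c² = 36):
cos(A) = (b² + c² − a²)/(2bc) = (34.81 + 36 − 114.49)/(2·5.9·6.0) = -43.68/70.8 ≈ -0.616949  ⇒  A ≈ 128.094°
cos(B) = (a² + c² − b²)/(2ac) = (114.49 + 36 − 34.81)/(2·10.7·6.0) = 115.68/128.4 ≈ 0.900935  ⇒  B ≈ 25.7188°
cos(C) = (a² + b² − c²)/(2ab) = (114.49 + 34.81 − 36)/(2·10.7·5.9) = 113.3/126.26 ≈ 0.897355  ⇒  C ≈ 26.1875°
Check: A + B + C ≈ 180°

A = 128.1°, B = 25.72°, C = 26.19°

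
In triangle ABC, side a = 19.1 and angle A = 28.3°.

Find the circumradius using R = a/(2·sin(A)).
R = a/(2·sin(A)) = 19.1/(2·sin(28.3°))
sin(28.3°) ≈ 0.474088
R ≈ 19.1/(2·0.474088) = 19.1/0.948176 ≈ 20.1439

R = 20.14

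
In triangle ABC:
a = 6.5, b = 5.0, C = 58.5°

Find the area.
Two sides and the included angle (SAS): A = ½·a·b·sin(C) = ½·6.5·5.0·sin(58.5°)
sin(58.5°) ≈ 0.85264
A ≈ ½·32.5·0.85264 = 16.25·0.85264 ≈ 13.8554

Area = 13.86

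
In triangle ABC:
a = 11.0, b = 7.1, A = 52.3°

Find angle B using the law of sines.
a/sin(A) = b/sin(B)  ⇒  sin(B) = b·sin(A)/a = 7.1·sin(52.3°)/11.0
sin(52.3°) ≈ 0.791224
sin(B) ≈ 7.1·0.791224/11.0 ≈ 5.61769/11.0 ≈ 0.510699
B = arcsin(0.510699) ≈ 30.7104°
(Since b ≤ a we need B ≤ A, so the obtuse alternative 180° − 30.7104° ≈ 149.29° is rejected.)

B = 30.71°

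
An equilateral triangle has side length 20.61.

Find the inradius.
r = Area/s with s the semi-perimeter.
Area = (√3/4)·20.61² = (√3/4)·424.7721 ≈ 0.433013·424.7721 ≈ 183.932
s = 3·20.61/2 = 30.915
r ≈ 183.932/30.915 ≈ 5.94959
(Equivalently r = side/(2√3) = 20.61/3.4641 ≈ 5.94959.)

r = 5.95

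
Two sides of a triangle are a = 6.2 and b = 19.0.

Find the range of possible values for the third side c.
Triangle inequality: |a − b| < c < a + b
|a − b| = |6.2 − 19.0| = 12.8
a + b = 6.2 + 19.0 = 25.2

12.8 < c < 25.2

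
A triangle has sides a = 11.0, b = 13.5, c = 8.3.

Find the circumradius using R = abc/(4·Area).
First find the area with Heron's formula.
s = (11.0 + 13.5 + 8.3)/2 = 16.4
Area = √(s(s−a)(s−b)(s−c)) = √(16.4·5.4·2.9·8.1) ≈ √2080.27 ≈ 45.61
abc = 11.0·13.5·8.3 = 1232.55
R = abc/(4·Area) ≈ 1232.55/(4·45.61) = 1232.55/182.44 ≈ 6.75592

R = 6.756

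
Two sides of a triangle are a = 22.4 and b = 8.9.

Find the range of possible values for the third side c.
Triangle inequality: |a − b| < c < a + b
|a − b| = |22.4 − 8.9| = 13.5
a + b = 22.4 + 8.9 = 31.3

13.5 < c < 31.3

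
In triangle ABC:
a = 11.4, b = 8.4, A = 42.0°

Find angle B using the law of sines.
a/sin(A) = b/sin(B)  ⇒  sin(B) = b·sin(A)/a = 8.4·sin(42.0°)/11.4
sin(42.0°) ≈ 0.669131
sin(B) ≈ 8.4·0.669131/11.4 ≈ 5.6207/11.4 ≈ 0.493044
B = arcsin(0.493044) ≈ 29.5408°
(Since b ≤ a we need B ≤ A, so the obtuse alternative 180° − 29.5408° ≈ 150.459° is rejected.)

B = 29.54°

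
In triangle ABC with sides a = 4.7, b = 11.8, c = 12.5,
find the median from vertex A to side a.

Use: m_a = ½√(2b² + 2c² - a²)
m_a = ½√(2·11.8² + 2·12.5² − 4.7²) = ½√(2·139.24 + 2·156.25 − 22.09) = ½√(278.48 + 312.5 − 22.09) = ½√568.89
√568.89 ≈ 23.8514, so m_a ≈ 11.9257

m_a = 11.93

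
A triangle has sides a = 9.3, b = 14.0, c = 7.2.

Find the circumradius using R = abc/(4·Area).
First find the area with Heron's formula.
s = (9.3 + 14.0 + 7.2)/2 = 15.25
Area = √(s(s−a)(s−b)(s−c)) = √(15.25·5.95·1.25·8.05) ≈ √913.046 ≈ 30.2167
abc = 9.3·14.0·7.2 = 937.44
R = abc/(4·Area) ≈ 937.44/(4·30.2167) = 937.44/120.867 ≈ 7.75599

R = 7.756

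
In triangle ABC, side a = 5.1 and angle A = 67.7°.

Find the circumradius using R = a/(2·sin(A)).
R = a/(2·sin(A)) = 5.1/(2·sin(67.7°))
sin(67.7°) ≈ 0.92521
R ≈ 5.1/(2·0.92521) = 5.1/1.85042 ≈ 2.75613

R = 2.756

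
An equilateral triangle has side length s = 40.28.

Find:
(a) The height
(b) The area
(a) The height splits the triangle into two 30-60-90 halves: h = s·√3/2 = 40.28·1.73205/2 ≈ 69.767/2 ≈ 34.8835
(b) Area = (√3/4)·s² = (√3/4)·40.28² = (√3/4)·1622.4784 ≈ 0.433013·1622.4784 ≈ 702.554

Height = 34.88, Area = 702.6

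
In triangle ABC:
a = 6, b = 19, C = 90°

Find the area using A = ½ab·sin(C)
A = ½·a·b·sin(C) = ½·6·19·sin(90°)
sin(90°) ≈ 1
A ≈ ½·114·1 = 57·1 ≈ 57

Area = 57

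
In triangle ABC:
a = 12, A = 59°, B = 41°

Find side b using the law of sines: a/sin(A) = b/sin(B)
a/sin(A) = b/sin(B)  ⇒  b = a·sin(B)/sin(A) = 12·sin(41°)/sin(59°)
sin(41°) ≈ 0.656059, sin(59°) ≈ 0.857167
b ≈ 12·0.656059/0.857167 ≈ 7.87271/0.857167 ≈ 9.18456

b = 9.185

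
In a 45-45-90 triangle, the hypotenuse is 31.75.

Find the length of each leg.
In a 45-45-90 triangle hypotenuse = leg·√2, so leg = hypotenuse/√2.
Leg = 31.75/√2 ≈ 31.75/1.41421 ≈ 22.4506

Each leg = 22.45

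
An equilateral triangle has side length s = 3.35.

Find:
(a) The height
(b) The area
(a) The height splits the triangle into two 30-60-90 halves: h = s·√3/2 = 3.35·1.73205/2 ≈ 5.80237/2 ≈ 2.90119
(b) Area = (√3/4)·s² = (√3/4)·3.35² = (√3/4)·11.2225 ≈ 0.433013·11.2225 ≈ 4.85949

Height = 2.901, Area = 4.859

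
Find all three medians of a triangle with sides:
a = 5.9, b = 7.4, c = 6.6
Median formula: m_a = ½√(2b² + 2c² − a²) (and cyclically). a² = 34.81, b² = 54.76, c² = 43.56.
m_a = ½√(2·54.76 + 2·43.56 − 34.81) = ½√161.83 ≈ ½·12.7212 ≈ 6.36062
m_b = ½√(2·34.81 + 2·43.56 − 54.76) = ½√101.98 ≈ ½·10.0985 ≈ 5.04926
m_c = ½√(2·34.81 + 2·54.76 − 43.56) = ½√135.58 ≈ ½·11.6439 ≈ 5.82194

m_a = 6.361, m_b = 5.049, m_c = 5.822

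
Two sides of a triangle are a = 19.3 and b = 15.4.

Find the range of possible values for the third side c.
Triangle inequality: |a − b| < c < a + b
|a − b| = |19.3 − 15.4| = 3.9
a + b = 19.3 + 15.4 = 34.7

3.9 < c < 34.7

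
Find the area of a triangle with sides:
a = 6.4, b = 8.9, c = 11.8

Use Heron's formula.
s = (6.4 + 8.9 + 11.8)/2 = 27.1/2 = 13.55
s − a = 7.15, s − b = 4.65, s − c = 1.75
s(s−a)(s−b)(s−c) = 13.55·7.15·4.65·1.75 ≈ 788.381
Area = √788.381 ≈ 28.0781

Area = 28.08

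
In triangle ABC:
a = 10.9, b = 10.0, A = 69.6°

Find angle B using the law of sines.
a/sin(A) = b/sin(B)  ⇒  sin(B) = b·sin(A)/a = 10.0·sin(69.6°)/10.9
sin(69.6°) ≈ 0.937282
sin(B) ≈ 10.0·0.937282/10.9 ≈ 9.37282/10.9 ≈ 0.859892
B = arcsin(0.859892) ≈ 59.3044°
(Since b ≤ a we need B ≤ A, so the obtuse alternative 180° − 59.3044° ≈ 120.696° is rejected.)

B = 59.3°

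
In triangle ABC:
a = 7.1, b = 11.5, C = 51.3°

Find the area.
Two sides and the included angle (SAS): A = ½·a·b·sin(C) = ½·7.1·11.5·sin(51.3°)
sin(51.3°) ≈ 0.78043
A ≈ ½·81.65·0.78043 = 40.825·0.78043 ≈ 31.8611

Area = 31.86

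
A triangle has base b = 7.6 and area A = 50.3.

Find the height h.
A = ½·b·h  ⇒  h = 2A/b = 2·50.3/7.6 = 100.6/7.6 ≈ 13.2368

h = 13.24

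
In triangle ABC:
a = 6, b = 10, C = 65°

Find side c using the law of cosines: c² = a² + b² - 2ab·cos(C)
c² = 6² + 10² − 2·6·10·cos(65°)
cos(65°) ≈ 0.422618
c² ≈ 36 + 100 − 120·(0.422618) ≈ 136 − 50.7142 ≈ 85.2858
c ≈ √85.2858 ≈ 9.23503

c = 9.235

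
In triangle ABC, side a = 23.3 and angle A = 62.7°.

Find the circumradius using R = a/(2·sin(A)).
R = a/(2·sin(A)) = 23.3/(2·sin(62.7°))
sin(62.7°) ≈ 0.888617
R ≈ 23.3/(2·0.888617) = 23.3/1.77723 ≈ 13.1103

R = 13.11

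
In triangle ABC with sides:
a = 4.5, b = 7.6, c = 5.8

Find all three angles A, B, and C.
Law of cosines for each angle (a² = 20.25, b² = 57.76, c² = 33.64):
cos(A) = (b² + c² − a²)/(2bc) = (57.76 + 33.64 − 20.25)/(2·7.6·5.8) = 71.15/88.16 ≈ 0.807055  ⇒  A ≈ 36.1908°
cos(B) = (a² + c² − b²)/(2ac) = (20.25 + 33.64 − 57.76)/(2·4.5·5.8) = -3.87/52.2 ≈ -0.0741379  ⇒  B ≈ 94.2517°
cos(C) = (a² + b² − c²)/(2ab) = (20.25 + 57.76 − 33.64)/(2·4.5·7.6) = 44.37/68.4 ≈ 0.648684  ⇒  C ≈ 49.5575°
Check: A + B + C ≈ 180°

A = 36.19°, B = 94.25°, C = 49.56°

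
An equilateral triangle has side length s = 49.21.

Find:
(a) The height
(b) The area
(a) The height splits the triangle into two 30-60-90 halves: h = s·√3/2 = 49.21·1.73205/2 ≈ 85.2342/2 ≈ 42.6171
(b) Area = (√3/4)·s² = (√3/4)·49.21² = (√3/4)·2421.6241 ≈ 0.433013·2421.6241 ≈ 1048.59

Height = 42.62, Area = 1049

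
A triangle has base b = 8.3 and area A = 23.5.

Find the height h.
A = ½·b·h  ⇒  h = 2A/b = 2·23.5/8.3 = 47/8.3 ≈ 5.66265

h = 5.663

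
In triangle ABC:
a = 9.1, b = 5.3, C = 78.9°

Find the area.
Two sides and the included angle (SAS): A = ½·a·b·sin(C) = ½·9.1·5.3·sin(78.9°)
sin(78.9°) ≈ 0.981293
A ≈ ½·48.23·0.981293 = 24.115·0.981293 ≈ 23.6639

Area = 23.66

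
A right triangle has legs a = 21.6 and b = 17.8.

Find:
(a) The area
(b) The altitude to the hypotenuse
(a) The legs are perpendicular, so Area = ½·a·b = ½·21.6·17.8 = ½·384.48 = 192.24
(b) Hypotenuse c = √(a² + b²) = √(466.56 + 316.84) = √783.4 ≈ 27.9893
    Area = ½·c·h_c  ⇒  h_c = 2·Area/c = 384.48/27.9893 ≈ 13.7367

Area = 192.24, h_c = 13.74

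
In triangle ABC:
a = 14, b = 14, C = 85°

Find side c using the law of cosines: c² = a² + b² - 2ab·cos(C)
c² = 14² + 14² − 2·14·14·cos(85°)
cos(85°) ≈ 0.0871557
c² ≈ 196 + 196 − 392·(0.0871557) ≈ 392 − 34.1651 ≈ 357.835
c ≈ √357.835 ≈ 18.9165

c = 18.92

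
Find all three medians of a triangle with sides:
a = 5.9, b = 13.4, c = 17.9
Median formula: m_a = ½√(2b² + 2c² − a²) (and cyclically). a² = 34.81, b² = 179.56, c² = 320.41.
m_a = ½√(2·179.56 + 2·320.41 − 34.81) = ½√965.13 ≈ ½·31.0665 ≈ 15.5333
m_b = ½√(2·34.81 + 2·320.41 − 179.56) = ½√530.88 ≈ ½·23.0408 ≈ 11.5204
m_c = ½√(2·34.81 + 2·179.56 − 320.41) = ½√108.33 ≈ ½·10.4082 ≈ 5.20408

m_a = 15.53, m_b = 11.52, m_c = 5.204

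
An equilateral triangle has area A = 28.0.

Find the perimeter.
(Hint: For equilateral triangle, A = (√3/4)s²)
A = (√3/4)s²  ⇒  s² = 4A/√3 = 4·28.0/√3 = 112/1.73205 ≈ 64.6632
s ≈ √64.6632 ≈ 8.04135
Perimeter = 3s ≈ 3·8.04135 ≈ 24.124

Perimeter = 24.12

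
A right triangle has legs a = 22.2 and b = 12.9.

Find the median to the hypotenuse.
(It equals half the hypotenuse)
Hypotenuse c = √(a² + b²) = √(492.84 + 166.41) = √659.25 ≈ 25.6759
Median to hypotenuse = c/2 ≈ 25.6759/2 ≈ 12.8379

Median = 12.84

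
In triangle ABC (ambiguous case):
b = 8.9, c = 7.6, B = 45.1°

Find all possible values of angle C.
b/sin(B) = c/sin(C)  ⇒  sin(C) = c·sin(B)/b = 7.6·sin(45.1°)/8.9
sin(45.1°) ≈ 0.70834
sin(C) ≈ 7.6·0.70834/8.9 ≈ 5.38338/8.9 ≈ 0.604874
Candidate 1: C₁ = arcsin(0.604874) ≈ 37.2198°  →  A = 180° − 45.1° − 37.2198° ≈ 97.6802° > 0, valid
Candidate 2: C₂ = 180° − C₁ ≈ 142.78°  →  A = 180° − 45.1° − 142.78° ≈ -7.8802° ≤ 0, not a valid triangle

C = 37.22° (one solution)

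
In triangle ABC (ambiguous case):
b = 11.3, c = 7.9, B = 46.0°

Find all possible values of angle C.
b/sin(B) = c/sin(C)  ⇒  sin(C) = c·sin(B)/b = 7.9·sin(46.0°)/11.3
sin(46.0°) ≈ 0.71934
sin(C) ≈ 7.9·0.71934/11.3 ≈ 5.68278/11.3 ≈ 0.502901
Candidate 1: C₁ = arcsin(0.502901) ≈ 30.1921°  →  A = 180° − 46.0° − 30.1921° ≈ 103.808° > 0, valid
Candidate 2: C₂ = 180° − C₁ ≈ 149.808°  →  A = 180° − 46.0° − 149.808° ≈ -15.8079° ≤ 0, not a valid triangle

C = 30.19° (one solution)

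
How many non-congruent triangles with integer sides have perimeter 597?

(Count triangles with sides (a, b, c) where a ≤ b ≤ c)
Let a ≤ b ≤ c with a + b + c = 597. The only binding inequality is a + b > c, i.e. 597 − c > c, so c < 597/2; and c ≥ 597/3 since c is the largest side.
So 199 ≤ c ≤ 298. For each c, b runs from ⌈(597 − c)/2⌉ up to c (then a = 597 − b − c satisfies 1 ≤ a ≤ b automatically), giving c − ⌈(597 − c)/2⌉ + 1 choices.
Summing over c: 1 + 2 + 4 + 5 + … + 148 + 149  (100 terms, c = 199, …, 298) = 7500
Check (closed form: nearest integer to p²/48 for even p, (p+3)²/48 for odd p): (597+3)²/48 = 600²/48 = 360000/48 ≈ 7500.00 → 7500

7500 triangles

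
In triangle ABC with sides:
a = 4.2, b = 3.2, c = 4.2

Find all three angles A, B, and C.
Law of cosines for each angle (a² = 17.64, b² = 10.24, c² = 17.64):
cos(A) = (b² + c² − a²)/(2bc) = (10.24 + 17.64 − 17.64)/(2·3.2·4.2) = 10.24/26.88 ≈ 0.380952  ⇒  A ≈ 67.6073°
cos(B) = (a² + c² − b²)/(2ac) = (17.64 + 17.64 − 10.24)/(2·4.2·4.2) = 25.04/35.28 ≈ 0.709751  ⇒  B ≈ 44.7854°
cos(C) = (a² + b² − c²)/(2ab) = (17.64 + 10.24 − 17.64)/(2·4.2·3.2) = 10.24/26.88 ≈ 0.380952  ⇒  C ≈ 67.6073°
Check: A + B + C ≈ 180°

A = 67.61°, B = 44.79°, C = 67.61°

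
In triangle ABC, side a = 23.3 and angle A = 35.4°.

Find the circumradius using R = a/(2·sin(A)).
R = a/(2·sin(A)) = 23.3/(2·sin(35.4°))
sin(35.4°) ≈ 0.579281
R ≈ 23.3/(2·0.579281) = 23.3/1.15856 ≈ 20.1111

R = 20.11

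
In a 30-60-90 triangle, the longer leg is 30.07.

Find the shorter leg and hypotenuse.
In a 30-60-90 triangle the sides are in ratio 1 : √3 : 2, so short leg = long leg/√3 and hypotenuse = 2·(short leg).
Short leg = 30.07/√3 ≈ 30.07/1.73205 ≈ 17.3609
Hypotenuse = 2·17.3609 ≈ 34.7218

Short leg = 17.36, Hypotenuse = 34.72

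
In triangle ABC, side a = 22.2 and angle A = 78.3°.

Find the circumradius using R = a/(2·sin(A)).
R = a/(2·sin(A)) = 22.2/(2·sin(78.3°))
sin(78.3°) ≈ 0.979223
R ≈ 22.2/(2·0.979223) = 22.2/1.95845 ≈ 11.3355

R = 11.34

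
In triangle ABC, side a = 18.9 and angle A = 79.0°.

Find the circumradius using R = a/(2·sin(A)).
R = a/(2·sin(A)) = 18.9/(2·sin(79.0°))
sin(79.0°) ≈ 0.981627
R ≈ 18.9/(2·0.981627) = 18.9/1.96325 ≈ 9.62687

R = 9.627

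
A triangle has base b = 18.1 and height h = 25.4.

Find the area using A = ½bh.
A = ½·b·h = ½·18.1·25.4 = ½·459.74 = 229.87

Area = 229.87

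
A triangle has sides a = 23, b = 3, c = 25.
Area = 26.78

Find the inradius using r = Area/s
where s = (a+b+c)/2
s = (23 + 3 + 25)/2 = 51/2 = 25.5
r = Area/s = 26.78/25.5 ≈ 1.0502

r = 1.05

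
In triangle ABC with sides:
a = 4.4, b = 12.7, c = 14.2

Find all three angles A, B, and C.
Law of cosines for each angle (a² = 19.36, b² = 161.29, c² = 201.64):
cos(A) = (b² + c² − a²)/(2bc) = (161.29 + 201.64 − 19.36)/(2·12.7·14.2) = 343.57/360.68 ≈ 0.952562  ⇒  A ≈ 17.7188°
cos(B) = (a² + c² − b²)/(2ac) = (19.36 + 201.64 − 161.29)/(2·4.4·14.2) = 59.71/124.96 ≈ 0.477833  ⇒  B ≈ 61.456°
cos(C) = (a² + b² − c²)/(2ab) = (19.36 + 161.29 − 201.64)/(2·4.4·12.7) = -20.99/111.76 ≈ -0.187813  ⇒  C ≈ 100.825°
Check: A + B + C ≈ 180°

A = 17.72°, B = 61.46°, C = 100.8°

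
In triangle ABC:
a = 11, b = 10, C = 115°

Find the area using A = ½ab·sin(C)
A = ½·a·b·sin(C) = ½·11·10·sin(115°)
sin(115°) ≈ 0.906308
A ≈ ½·110·0.906308 = 55·0.906308 ≈ 49.8469

Area = 49.85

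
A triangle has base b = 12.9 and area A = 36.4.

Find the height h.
A = ½·b·h  ⇒  h = 2A/b = 2·36.4/12.9 = 72.8/12.9 ≈ 5.64341

h = 5.643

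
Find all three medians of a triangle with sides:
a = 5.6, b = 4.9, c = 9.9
Median formula: m_a = ½√(2b² + 2c² − a²) (and cyclically). a² = 31.36, b² = 24.01, c² = 98.01.
m_a = ½√(2·24.01 + 2·98.01 − 31.36) = ½√212.68 ≈ ½·14.5836 ≈ 7.29178
m_b = ½√(2·31.36 + 2·98.01 − 24.01) = ½√234.73 ≈ ½·15.3209 ≈ 7.66045
m_c = ½√(2·31.36 + 2·24.01 − 98.01) = ½√12.73 ≈ ½·3.56791 ≈ 1.78396

m_a = 7.292, m_b = 7.66, m_c = 1.784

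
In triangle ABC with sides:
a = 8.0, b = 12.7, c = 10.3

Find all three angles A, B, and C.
Law of cosines for each angle (a² = 64, b² = 161.29, c² = 106.09):
cos(A) = (b² + c² − a²)/(2bc) = (161.29 + 106.09 − 64)/(2·12.7·10.3) = 203.38/261.62 ≈ 0.777387  ⇒  A ≈ 38.978°
cos(B) = (a² + c² − b²)/(2ac) = (64 + 106.09 − 161.29)/(2·8.0·10.3) = 8.8/164.8 ≈ 0.0533981  ⇒  B ≈ 86.9391°
cos(C) = (a² + b² − c²)/(2ab) = (64 + 161.29 − 106.09)/(2·8.0·12.7) = 119.2/203.2 ≈ 0.586614  ⇒  C ≈ 54.0829°
Check: A + B + C ≈ 180°

A = 38.98°, B = 86.94°, C = 54.08°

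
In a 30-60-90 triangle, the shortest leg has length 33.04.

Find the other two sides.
In a 30-60-90 triangle the sides are in ratio 1 : √3 : 2 (short leg : long leg : hypotenuse).
Long leg = 33.04·√3 ≈ 33.04·1.73205 ≈ 57.227
Hypotenuse = 2·33.04 = 66.08

Long leg = 33.04√3 = 57.23, Hypotenuse = 66.08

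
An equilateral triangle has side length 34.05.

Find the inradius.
r = Area/s with s the semi-perimeter.
Area = (√3/4)·34.05² = (√3/4)·1159.4025 ≈ 0.433013·1159.4025 ≈ 502.036
s = 3·34.05/2 = 51.075
r ≈ 502.036/51.075 ≈ 9.82939
(Equivalently r = side/(2√3) = 34.05/3.4641 ≈ 9.82939.)

r = 9.829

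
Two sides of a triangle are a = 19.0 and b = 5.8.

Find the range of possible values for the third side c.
Triangle inequality: |a − b| < c < a + b
|a − b| = |19.0 − 5.8| = 13.2
a + b = 19.0 + 5.8 = 24.8

13.2 < c < 24.8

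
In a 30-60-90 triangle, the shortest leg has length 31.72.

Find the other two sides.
In a 30-60-90 triangle the sides are in ratio 1 : √3 : 2 (short leg : long leg : hypotenuse).
Long leg = 31.72·√3 ≈ 31.72·1.73205 ≈ 54.9407
Hypotenuse = 2·31.72 = 63.44

Long leg = 31.72√3 = 54.94, Hypotenuse = 63.44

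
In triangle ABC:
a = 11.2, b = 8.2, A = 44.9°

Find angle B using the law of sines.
a/sin(A) = b/sin(B)  ⇒  sin(B) = b·sin(A)/a = 8.2·sin(44.9°)/11.2
sin(44.9°) ≈ 0.705872
sin(B) ≈ 8.2·0.705872/11.2 ≈ 5.78815/11.2 ≈ 0.516799
B = arcsin(0.516799) ≈ 31.1178°
(Since b ≤ a we need B ≤ A, so the obtuse alternative 180° − 31.1178° ≈ 148.882° is rejected.)

B = 31.12°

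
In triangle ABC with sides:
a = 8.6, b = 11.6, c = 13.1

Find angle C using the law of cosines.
c² = a² + b² − 2ab·cos(C)  ⇒  cos(C) = (a² + b² − c²)/(2ab)
cos(C) = (8.6² + 11.6² − 13.1²)/(2·8.6·11.6) = (73.96 + 134.56 − 171.61)/199.52 = 36.91/199.52 ≈ 0.184994
C = arccos(0.184994) ≈ 79.3392°

C = 79.34°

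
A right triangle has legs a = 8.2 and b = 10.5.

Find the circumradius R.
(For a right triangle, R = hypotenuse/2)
Hypotenuse c = √(a² + b²) = √(67.24 + 110.25) = √177.49 ≈ 13.3225
R = c/2 ≈ 13.3225/2 ≈ 6.66127

R = 6.661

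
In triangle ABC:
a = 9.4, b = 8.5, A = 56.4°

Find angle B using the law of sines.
a/sin(A) = b/sin(B)  ⇒  sin(B) = b·sin(A)/a = 8.5·sin(56.4°)/9.4
sin(56.4°) ≈ 0.832921
sin(B) ≈ 8.5·0.832921/9.4 ≈ 7.07983/9.4 ≈ 0.753173
B = arcsin(0.753173) ≈ 48.866°
(Since b ≤ a we need B ≤ A, so the obtuse alternative 180° − 48.866° ≈ 131.134° is rejected.)

B = 48.87°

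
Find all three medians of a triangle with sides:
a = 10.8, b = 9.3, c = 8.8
Median formula: m_a = ½√(2b² + 2c² − a²) (and cyclically). a² = 116.64, b² = 86.49, c² = 77.44.
m_a = ½√(2·86.49 + 2·77.44 − 116.64) = ½√211.22 ≈ ½·14.5334 ≈ 7.2667
m_b = ½√(2·116.64 + 2·77.44 − 86.49) = ½√301.67 ≈ ½·17.3686 ≈ 8.68432
m_c = ½√(2·116.64 + 2·86.49 − 77.44) = ½√328.82 ≈ ½·18.1334 ≈ 9.0667

m_a = 7.267, m_b = 8.684, m_c = 9.067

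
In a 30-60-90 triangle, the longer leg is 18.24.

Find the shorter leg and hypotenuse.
In a 30-60-90 triangle the sides are in ratio 1 : √3 : 2, so short leg = long leg/√3 and hypotenuse = 2·(short leg).
Short leg = 18.24/√3 ≈ 18.24/1.73205 ≈ 10.5309
Hypotenuse = 2·10.5309 ≈ 21.0617

Short leg = 10.53, Hypotenuse = 21.06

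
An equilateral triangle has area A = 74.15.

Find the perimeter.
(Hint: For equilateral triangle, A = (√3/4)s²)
A = (√3/4)s²  ⇒  s² = 4A/√3 = 4·74.15/√3 = 296.6/1.73205 ≈ 171.242
s ≈ √171.242 ≈ 13.086
Perimeter = 3s ≈ 3·13.086 ≈ 39.2579

Perimeter = 39.26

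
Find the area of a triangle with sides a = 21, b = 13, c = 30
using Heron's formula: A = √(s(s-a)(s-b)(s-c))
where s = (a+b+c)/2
s = (21 + 13 + 30)/2 = 64/2 = 32
s − a = 11, s − b = 19, s − c = 2
s(s−a)(s−b)(s−c) = 32·11·19·2 = 13376
Area = √13376 ≈ 115.655

s = 32.0, Area = 115.7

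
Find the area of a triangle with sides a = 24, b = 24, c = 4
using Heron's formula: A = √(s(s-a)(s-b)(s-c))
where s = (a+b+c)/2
s = (24 + 24 + 4)/2 = 52/2 = 26
s − a = 2, s − b = 2, s − c = 22
s(s−a)(s−b)(s−c) = 26·2·2·22 = 2288
Area = √2288 ≈ 47.833

s = 26.0, Area = 47.83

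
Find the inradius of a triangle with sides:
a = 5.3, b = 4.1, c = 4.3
r = Area/s where s is the semi-perimeter.
s = (5.3 + 4.1 + 4.3)/2 = 13.7/2 = 6.85
Area = √(s(s−a)(s−b)(s−c)) = √(6.85·1.55·2.75·2.55) ≈ √74.4552 ≈ 8.62874
r ≈ 8.62874/6.85 ≈ 1.25967

r = 1.26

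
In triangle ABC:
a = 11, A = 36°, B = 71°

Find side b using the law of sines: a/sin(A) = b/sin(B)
a/sin(A) = b/sin(B)  ⇒  b = a·sin(B)/sin(A) = 11·sin(71°)/sin(36°)
sin(71°) ≈ 0.945519, sin(36°) ≈ 0.587785
b ≈ 11·0.945519/0.587785 ≈ 10.4007/0.587785 ≈ 17.6947

b = 17.69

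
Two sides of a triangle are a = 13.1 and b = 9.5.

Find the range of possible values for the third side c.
Triangle inequality: |a − b| < c < a + b
|a − b| = |13.1 − 9.5| = 3.6
a + b = 13.1 + 9.5 = 22.6

3.6 < c < 22.6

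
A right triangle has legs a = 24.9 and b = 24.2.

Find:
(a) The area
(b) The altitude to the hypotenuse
(a) The legs are perpendicular, so Area = ½·a·b = ½·24.9·24.2 = ½·602.58 = 301.29
(b) Hypotenuse c = √(a² + b²) = √(620.01 + 585.64) = √1205.65 ≈ 34.7225
    Area = ½·c·h_c  ⇒  h_c = 2·Area/c = 602.58/34.7225 ≈ 17.3542

Area = 301.29, h_c = 17.35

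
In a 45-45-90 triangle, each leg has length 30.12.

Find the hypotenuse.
In a 45-45-90 triangle the sides are in ratio 1 : 1 : √2, so hypotenuse = leg·√2.
Hypotenuse = 30.12·√2 ≈ 30.12·1.41421 ≈ 42.5961

Hypotenuse = 30.12√2 = 42.6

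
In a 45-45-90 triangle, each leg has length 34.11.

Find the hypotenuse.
In a 45-45-90 triangle the sides are in ratio 1 : 1 : √2, so hypotenuse = leg·√2.
Hypotenuse = 34.11·√2 ≈ 34.11·1.41421 ≈ 48.2388

Hypotenuse = 34.11√2 = 48.24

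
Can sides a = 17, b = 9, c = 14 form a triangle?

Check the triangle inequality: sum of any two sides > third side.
a + b vs c: 17 + 9 = 26 > 14  ✓
a + c vs b: 17 + 14 = 31 > 9  ✓
b + c vs a: 9 + 14 = 23 > 17  ✓

Yes, triangle inequality satisfied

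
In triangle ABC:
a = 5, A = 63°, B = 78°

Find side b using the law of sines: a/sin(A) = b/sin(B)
a/sin(A) = b/sin(B)  ⇒  b = a·sin(B)/sin(A) = 5·sin(78°)/sin(63°)
sin(78°) ≈ 0.978148, sin(63°) ≈ 0.891007
b ≈ 5·0.978148/0.891007 ≈ 4.89074/0.891007 ≈ 5.489

b = 5.489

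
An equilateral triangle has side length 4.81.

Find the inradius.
r = Area/s with s the semi-perimeter.
Area = (√3/4)·4.81² = (√3/4)·23.1361 ≈ 0.433013·23.1361 ≈ 10.0182
s = 3·4.81/2 = 7.215
r ≈ 10.0182/7.215 ≈ 1.38853
(Equivalently r = side/(2√3) = 4.81/3.4641 ≈ 1.38853.)

r = 1.389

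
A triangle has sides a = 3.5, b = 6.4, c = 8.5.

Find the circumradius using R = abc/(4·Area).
First find the area with Heron's formula.
s = (3.5 + 6.4 + 8.5)/2 = 9.2
Area = √(s(s−a)(s−b)(s−c)) = √(9.2·5.7·2.8·0.7) ≈ √102.782 ≈ 10.1382
abc = 3.5·6.4·8.5 = 190.4
R = abc/(4·Area) ≈ 190.4/(4·10.1382) = 190.4/40.5527 ≈ 4.69513

R = 4.695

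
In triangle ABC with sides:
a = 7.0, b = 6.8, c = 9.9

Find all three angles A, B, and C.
Law of cosines for each angle (a² = 49, b² = 46.24, c² = 98.01):
cos(A) = (b² + c² − a²)/(2bc) = (46.24 + 98.01 − 49)/(2·6.8·9.9) = 95.25/134.64 ≈ 0.707442  ⇒  A ≈ 44.9728°
cos(B) = (a² + c² − b²)/(2ac) = (49 + 98.01 − 46.24)/(2·7.0·9.9) = 100.77/138.6 ≈ 0.727056  ⇒  B ≈ 43.3598°
cos(C) = (a² + b² − c²)/(2ab) = (49 + 46.24 − 98.01)/(2·7.0·6.8) = -2.77/95.2 ≈ -0.0290966  ⇒  C ≈ 91.6673°
Check: A + B + C ≈ 180°

A = 44.97°, B = 43.36°, C = 91.67°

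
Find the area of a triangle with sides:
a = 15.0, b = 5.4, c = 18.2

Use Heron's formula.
s = (15.0 + 5.4 + 18.2)/2 = 38.6/2 = 19.3
s − a = 4.3, s − b = 13.9, s − c = 1.1
s(s−a)(s−b)(s−c) = 19.3·4.3·13.9·1.1 ≈ 1268.92
Area = √1268.92 ≈ 35.6219

Area = 35.62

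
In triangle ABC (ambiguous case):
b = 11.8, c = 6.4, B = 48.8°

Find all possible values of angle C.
b/sin(B) = c/sin(C)  ⇒  sin(C) = c·sin(B)/b = 6.4·sin(48.8°)/11.8
sin(48.8°) ≈ 0.752415
sin(C) ≈ 6.4·0.752415/11.8 ≈ 4.81546/11.8 ≈ 0.408089
Candidate 1: C₁ = arcsin(0.408089) ≈ 24.0849°  →  A = 180° − 48.8° − 24.0849° ≈ 107.115° > 0, valid
Candidate 2: C₂ = 180° − C₁ ≈ 155.915°  →  A = 180° − 48.8° − 155.915° ≈ -24.7151° ≤ 0, not a valid triangle

C = 24.08° (one solution)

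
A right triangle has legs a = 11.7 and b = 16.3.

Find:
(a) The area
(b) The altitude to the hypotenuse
(a) The legs are perpendicular, so Area = ½·a·b = ½·11.7·16.3 = ½·190.71 = 95.355
(b) Hypotenuse c = √(a² + b²) = √(136.89 + 265.69) = √402.58 ≈ 20.0644
    Area = ½·c·h_c  ⇒  h_c = 2·Area/c = 190.71/20.0644 ≈ 9.5049

Area = 95.355, h_c = 9.505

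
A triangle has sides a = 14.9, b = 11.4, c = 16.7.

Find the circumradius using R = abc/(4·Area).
First find the area with Heron's formula.
s = (14.9 + 11.4 + 16.7)/2 = 21.5
Area = √(s(s−a)(s−b)(s−c)) = √(21.5·6.6·10.1·4.8) ≈ √6879.31 ≈ 82.9416
abc = 14.9·11.4·16.7 = 2836.662
R = abc/(4·Area) ≈ 2836.662/(4·82.9416) = 2836.662/331.766 ≈ 8.55018

R = 8.55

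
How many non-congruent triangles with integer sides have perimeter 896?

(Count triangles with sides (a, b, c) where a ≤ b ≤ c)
Let a ≤ b ≤ c with a + b + c = 896. The only binding inequality is a + b > c, i.e. 896 − c > c, so c < 896/2; and c ≥ 896/3 since c is the largest side.
So 299 ≤ c ≤ 447. For each c, b runs from ⌈(896 − c)/2⌉ up to c (then a = 896 − b − c satisfies 1 ≤ a ≤ b automatically), giving c − ⌈(896 − c)/2⌉ + 1 choices.
Summing over c: 1 + 3 + 4 + 6 + … + 222 + 223  (149 terms, c = 299, …, 447) = 16725
Check (closed form: nearest integer to p²/48 for even p, (p+3)²/48 for odd p): 896²/48 = 802816/48 ≈ 16725.33 → 16725

16725 triangles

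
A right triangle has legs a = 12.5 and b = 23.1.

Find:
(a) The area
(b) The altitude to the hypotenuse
(a) The legs are perpendicular, so Area = ½·a·b = ½·12.5·23.1 = ½·288.75 = 144.375
(b) Hypotenuse c = √(a² + b²) = √(156.25 + 533.61) = √689.86 ≈ 26.2652
    Area = ½·c·h_c  ⇒  h_c = 2·Area/c = 288.75/26.2652 ≈ 10.9936

Area = 144.375, h_c = 10.99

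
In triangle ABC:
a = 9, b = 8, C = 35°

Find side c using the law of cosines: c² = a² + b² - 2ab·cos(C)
c² = 9² + 8² − 2·9·8·cos(35°)
cos(35°) ≈ 0.819152
c² ≈ 81 + 64 − 144·(0.819152) ≈ 145 − 117.958 ≈ 27.0421
c ≈ √27.0421 ≈ 5.2002

c = 5.2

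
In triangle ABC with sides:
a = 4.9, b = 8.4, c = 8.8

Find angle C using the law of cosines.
c² = a² + b² − 2ab·cos(C)  ⇒  cos(C) = (a² + b² − c²)/(2ab)
cos(C) = (4.9² + 8.4² − 8.8²)/(2·4.9·8.4) = (24.01 + 70.56 − 77.44)/82.32 = 17.13/82.32 ≈ 0.20809
C = arccos(0.20809) ≈ 77.9895°

C = 77.99°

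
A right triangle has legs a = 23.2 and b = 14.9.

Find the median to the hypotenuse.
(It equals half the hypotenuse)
Hypotenuse c = √(a² + b²) = √(538.24 + 222.01) = √760.25 ≈ 27.5726
Median to hypotenuse = c/2 ≈ 27.5726/2 ≈ 13.7863

Median = 13.79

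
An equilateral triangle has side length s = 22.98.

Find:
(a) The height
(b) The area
(a) The height splits the triangle into two 30-60-90 halves: h = s·√3/2 = 22.98·1.73205/2 ≈ 39.8025/2 ≈ 19.9013
(b) Area = (√3/4)·s² = (√3/4)·22.98² = (√3/4)·528.0804 ≈ 0.433013·528.0804 ≈ 228.666

Height = 19.9, Area = 228.7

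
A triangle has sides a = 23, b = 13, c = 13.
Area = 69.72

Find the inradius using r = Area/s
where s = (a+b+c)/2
s = (23 + 13 + 13)/2 = 49/2 = 24.5
r = Area/s = 69.72/24.5 ≈ 2.84571

r = 2.846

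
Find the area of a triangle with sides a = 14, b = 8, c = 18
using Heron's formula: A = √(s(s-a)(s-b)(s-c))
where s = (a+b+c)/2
s = (14 + 8 + 18)/2 = 40/2 = 20
s − a = 6, s − b = 12, s − c = 2
s(s−a)(s−b)(s−c) = 20·6·12·2 = 2880
Area = √2880 ≈ 53.6656

s = 20.0, Area = 53.67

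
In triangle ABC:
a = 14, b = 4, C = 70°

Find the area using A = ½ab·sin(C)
A = ½·a·b·sin(C) = ½·14·4·sin(70°)
sin(70°) ≈ 0.939693
A ≈ ½·56·0.939693 = 28·0.939693 ≈ 26.3114

Area = 26.31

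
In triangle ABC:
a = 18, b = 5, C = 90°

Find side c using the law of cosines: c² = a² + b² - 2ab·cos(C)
c² = 18² + 5² − 2·18·5·cos(90°)
cos(90°) ≈ 0
c² ≈ 324 + 25 − 180·(0) ≈ 349 − 0 ≈ 349
c ≈ √349 ≈ 18.6815

c = 18.68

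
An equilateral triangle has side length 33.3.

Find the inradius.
r = Area/s with s the semi-perimeter.
Area = (√3/4)·33.3² = (√3/4)·1108.89 ≈ 0.433013·1108.89 ≈ 480.163
s = 3·33.3/2 = 49.95
r ≈ 480.163/49.95 ≈ 9.61288
(Equivalently r = side/(2√3) = 33.3/3.4641 ≈ 9.61288.)

r = 9.613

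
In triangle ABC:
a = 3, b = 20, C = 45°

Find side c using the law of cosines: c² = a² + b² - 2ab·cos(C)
c² = 3² + 20² − 2·3·20·cos(45°)
cos(45°) ≈ 0.707107
c² ≈ 9 + 400 − 120·(0.707107) ≈ 409 − 84.8528 ≈ 324.147
c ≈ √324.147 ≈ 18.0041

c = 18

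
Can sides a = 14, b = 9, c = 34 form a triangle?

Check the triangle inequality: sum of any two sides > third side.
a + b vs c: 14 + 9 = 23 ≤ 34  ✗
a + c vs b: 14 + 34 = 48 > 9  ✓
b + c vs a: 9 + 34 = 43 > 14  ✓

No: 14 + 9 = 23 is not > 34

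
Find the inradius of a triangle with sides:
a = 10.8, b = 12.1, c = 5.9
r = Area/s where s is the semi-perimeter.
s = (10.8 + 12.1 + 5.9)/2 = 28.8/2 = 14.4
Area = √(s(s−a)(s−b)(s−c)) = √(14.4·3.6·2.3·8.5) ≈ √1013.47 ≈ 31.8351
r ≈ 31.8351/14.4 ≈ 2.21077

r = 2.211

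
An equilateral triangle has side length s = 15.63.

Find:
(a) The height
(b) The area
(a) The height splits the triangle into two 30-60-90 halves: h = s·√3/2 = 15.63·1.73205/2 ≈ 27.072/2 ≈ 13.536
(b) Area = (√3/4)·s² = (√3/4)·15.63² = (√3/4)·244.2969 ≈ 0.433013·244.2969 ≈ 105.784

Height = 13.54, Area = 105.8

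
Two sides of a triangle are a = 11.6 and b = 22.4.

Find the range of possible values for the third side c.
Triangle inequality: |a − b| < c < a + b
|a − b| = |11.6 − 22.4| = 10.8
a + b = 11.6 + 22.4 = 34

10.8 < c < 34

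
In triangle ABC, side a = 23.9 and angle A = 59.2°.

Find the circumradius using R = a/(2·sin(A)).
R = a/(2·sin(A)) = 23.9/(2·sin(59.2°))
sin(59.2°) ≈ 0.85896
R ≈ 23.9/(2·0.85896) = 23.9/1.71792 ≈ 13.9122

R = 13.91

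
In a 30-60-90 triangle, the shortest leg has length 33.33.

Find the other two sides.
In a 30-60-90 triangle the sides are in ratio 1 : √3 : 2 (short leg : long leg : hypotenuse).
Long leg = 33.33·√3 ≈ 33.33·1.73205 ≈ 57.7293
Hypotenuse = 2·33.33 = 66.66

Long leg = 33.33√3 = 57.73, Hypotenuse = 66.66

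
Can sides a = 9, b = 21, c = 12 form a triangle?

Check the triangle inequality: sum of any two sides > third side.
a + b vs c: 9 + 21 = 30 > 12  ✓
a + c vs b: 9 + 12 = 21 ≤ 21  ✗
b + c vs a: 21 + 12 = 33 > 9  ✓

No: 9 + 12 = 21 is not > 21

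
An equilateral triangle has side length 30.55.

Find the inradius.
r = Area/s with s the semi-perimeter.
Area = (√3/4)·30.55² = (√3/4)·933.3025 ≈ 0.433013·933.3025 ≈ 404.132
s = 3·30.55/2 = 45.825
r ≈ 404.132/45.825 ≈ 8.81903
(Equivalently r = side/(2√3) = 30.55/3.4641 ≈ 8.81903.)

r = 8.819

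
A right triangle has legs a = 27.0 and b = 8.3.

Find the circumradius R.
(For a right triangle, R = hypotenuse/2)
Hypotenuse c = √(a² + b²) = √(729 + 68.89) = √797.89 ≈ 28.2469
R = c/2 ≈ 28.2469/2 ≈ 14.1235

R = 14.12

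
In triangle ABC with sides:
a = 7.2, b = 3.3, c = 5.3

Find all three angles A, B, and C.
Law of cosines for each angle (a² = 51.84, b² = 10.89, c² = 28.09):
cos(A) = (b² + c² − a²)/(2bc) = (10.89 + 28.09 − 51.84)/(2·3.3·5.3) = -12.86/34.98 ≈ -0.367639  ⇒  A ≈ 111.57°
cos(B) = (a² + c² − b²)/(2ac) = (51.84 + 28.09 − 10.89)/(2·7.2·5.3) = 69.04/76.32 ≈ 0.904612  ⇒  B ≈ 25.2289°
cos(C) = (a² + b² − c²)/(2ab) = (51.84 + 10.89 − 28.09)/(2·7.2·3.3) = 34.64/47.52 ≈ 0.728956  ⇒  C ≈ 43.201°
Check: A + B + C ≈ 180°

A = 111.6°, B = 25.23°, C = 43.2°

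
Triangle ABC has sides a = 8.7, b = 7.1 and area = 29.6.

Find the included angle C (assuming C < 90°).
Area = ½·a·b·sin(C)  ⇒  sin(C) = 2·Area/(a·b) = 2·29.6/(8.7·7.1) = 59.2/61.77 ≈ 0.958394
C = arcsin(0.958394) ≈ 73.4143° (taking the acute solution since C < 90°)

C = 73.41°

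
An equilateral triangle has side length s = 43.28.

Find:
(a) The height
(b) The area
(a) The height splits the triangle into two 30-60-90 halves: h = s·√3/2 = 43.28·1.73205/2 ≈ 74.9632/2 ≈ 37.4816
(b) Area = (√3/4)·s² = (√3/4)·43.28² = (√3/4)·1873.1584 ≈ 0.433013·1873.1584 ≈ 811.101

Height = 37.48, Area = 811.1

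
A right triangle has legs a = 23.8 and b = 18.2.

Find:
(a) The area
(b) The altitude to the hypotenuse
(a) The legs are perpendicular, so Area = ½·a·b = ½·23.8·18.2 = ½·433.16 = 216.58
(b) Hypotenuse c = √(a² + b²) = √(566.44 + 331.24) = √897.68 ≈ 29.9613
    Area = ½·c·h_c  ⇒  h_c = 2·Area/c = 433.16/29.9613 ≈ 14.4573

Area = 216.58, h_c = 14.46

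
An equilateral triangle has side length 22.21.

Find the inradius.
r = Area/s with s the semi-perimeter.
Area = (√3/4)·22.21² = (√3/4)·493.2841 ≈ 0.433013·493.2841 ≈ 213.598
s = 3·22.21/2 = 33.315
r ≈ 213.598/33.315 ≈ 6.41147
(Equivalently r = side/(2√3) = 22.21/3.4641 ≈ 6.41147.)

r = 6.411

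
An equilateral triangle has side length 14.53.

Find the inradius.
r = Area/s with s the semi-perimeter.
Area = (√3/4)·14.53² = (√3/4)·211.1209 ≈ 0.433013·211.1209 ≈ 91.418
s = 3·14.53/2 = 21.795
r ≈ 91.418/21.795 ≈ 4.19445
(Equivalently r = side/(2√3) = 14.53/3.4641 ≈ 4.19445.)

r = 4.194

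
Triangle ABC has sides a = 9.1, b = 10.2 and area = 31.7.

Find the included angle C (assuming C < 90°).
Area = ½·a·b·sin(C)  ⇒  sin(C) = 2·Area/(a·b) = 2·31.7/(9.1·10.2) = 63.4/92.82 ≈ 0.683042
C = arcsin(0.683042) ≈ 43.0819° (taking the acute solution since C < 90°)

C = 43.08°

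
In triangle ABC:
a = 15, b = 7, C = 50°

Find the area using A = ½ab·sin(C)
A = ½·a·b·sin(C) = ½·15·7·sin(50°)
sin(50°) ≈ 0.766044
A ≈ ½·105·0.766044 = 52.5·0.766044 ≈ 40.2173

Area = 40.22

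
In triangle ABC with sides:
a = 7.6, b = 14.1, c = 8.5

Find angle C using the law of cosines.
c² = a² + b² − 2ab·cos(C)  ⇒  cos(C) = (a² + b² − c²)/(2ab)
cos(C) = (7.6² + 14.1² − 8.5²)/(2·7.6·14.1) = (57.76 + 198.81 − 72.25)/214.32 = 184.32/214.32 ≈ 0.860022
C = arccos(0.860022) ≈ 30.6809°

C = 30.68°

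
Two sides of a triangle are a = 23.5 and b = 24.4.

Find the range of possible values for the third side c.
Triangle inequality: |a − b| < c < a + b
|a − b| = |23.5 − 24.4| = 0.9
a + b = 23.5 + 24.4 = 47.9

0.9 < c < 47.9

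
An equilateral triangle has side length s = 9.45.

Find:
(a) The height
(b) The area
(a) The height splits the triangle into two 30-60-90 halves: h = s·√3/2 = 9.45·1.73205/2 ≈ 16.3679/2 ≈ 8.18394
(b) Area = (√3/4)·s² = (√3/4)·9.45² = (√3/4)·89.3025 ≈ 0.433013·89.3025 ≈ 38.6691

Height = 8.184, Area = 38.67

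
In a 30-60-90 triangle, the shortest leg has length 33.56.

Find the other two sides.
In a 30-60-90 triangle the sides are in ratio 1 : √3 : 2 (short leg : long leg : hypotenuse).
Long leg = 33.56·√3 ≈ 33.56·1.73205 ≈ 58.1276
Hypotenuse = 2·33.56 = 67.12

Long leg = 33.56√3 = 58.13, Hypotenuse = 67.12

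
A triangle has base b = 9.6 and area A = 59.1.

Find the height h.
A = ½·b·h  ⇒  h = 2A/b = 2·59.1/9.6 = 118.2/9.6 ≈ 12.3125

h = 12.31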